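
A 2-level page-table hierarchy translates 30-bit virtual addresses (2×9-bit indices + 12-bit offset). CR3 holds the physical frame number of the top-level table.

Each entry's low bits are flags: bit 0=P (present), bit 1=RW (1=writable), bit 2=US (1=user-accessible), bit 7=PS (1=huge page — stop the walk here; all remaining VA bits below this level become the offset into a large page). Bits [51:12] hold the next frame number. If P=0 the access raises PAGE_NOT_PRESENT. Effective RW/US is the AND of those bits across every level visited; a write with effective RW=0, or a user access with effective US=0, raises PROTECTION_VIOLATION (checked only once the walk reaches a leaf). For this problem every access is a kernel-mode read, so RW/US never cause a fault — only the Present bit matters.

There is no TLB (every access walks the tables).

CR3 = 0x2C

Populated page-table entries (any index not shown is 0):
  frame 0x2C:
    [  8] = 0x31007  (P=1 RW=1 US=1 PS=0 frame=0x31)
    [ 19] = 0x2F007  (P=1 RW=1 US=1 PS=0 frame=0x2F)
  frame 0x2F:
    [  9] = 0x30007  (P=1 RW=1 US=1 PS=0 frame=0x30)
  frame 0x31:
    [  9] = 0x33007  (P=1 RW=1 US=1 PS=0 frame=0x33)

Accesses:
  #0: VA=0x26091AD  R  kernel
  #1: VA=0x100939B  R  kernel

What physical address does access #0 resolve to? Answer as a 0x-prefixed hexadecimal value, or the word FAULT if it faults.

Per-access translation:
#0 VA=0x26091AD (r,kernel):
  L0 @0x2C[19] → 0x2F007  P=1,RW=1,US=1,PS=0
  L1 @0x2F[9] → 0x30007  P=1,RW=1,US=1,PS=0
  → PA=0x301AD  (2 entries read)
#1 VA=0x100939B (r,kernel):
  L0 @0x2C[8] → 0x31007  P=1,RW=1,US=1,PS=0
  L1 @0x31[9] → 0x33007  P=1,RW=1,US=1,PS=0
  → PA=0x3339B  (2 entries read)

Access #0 PA: 0x301AD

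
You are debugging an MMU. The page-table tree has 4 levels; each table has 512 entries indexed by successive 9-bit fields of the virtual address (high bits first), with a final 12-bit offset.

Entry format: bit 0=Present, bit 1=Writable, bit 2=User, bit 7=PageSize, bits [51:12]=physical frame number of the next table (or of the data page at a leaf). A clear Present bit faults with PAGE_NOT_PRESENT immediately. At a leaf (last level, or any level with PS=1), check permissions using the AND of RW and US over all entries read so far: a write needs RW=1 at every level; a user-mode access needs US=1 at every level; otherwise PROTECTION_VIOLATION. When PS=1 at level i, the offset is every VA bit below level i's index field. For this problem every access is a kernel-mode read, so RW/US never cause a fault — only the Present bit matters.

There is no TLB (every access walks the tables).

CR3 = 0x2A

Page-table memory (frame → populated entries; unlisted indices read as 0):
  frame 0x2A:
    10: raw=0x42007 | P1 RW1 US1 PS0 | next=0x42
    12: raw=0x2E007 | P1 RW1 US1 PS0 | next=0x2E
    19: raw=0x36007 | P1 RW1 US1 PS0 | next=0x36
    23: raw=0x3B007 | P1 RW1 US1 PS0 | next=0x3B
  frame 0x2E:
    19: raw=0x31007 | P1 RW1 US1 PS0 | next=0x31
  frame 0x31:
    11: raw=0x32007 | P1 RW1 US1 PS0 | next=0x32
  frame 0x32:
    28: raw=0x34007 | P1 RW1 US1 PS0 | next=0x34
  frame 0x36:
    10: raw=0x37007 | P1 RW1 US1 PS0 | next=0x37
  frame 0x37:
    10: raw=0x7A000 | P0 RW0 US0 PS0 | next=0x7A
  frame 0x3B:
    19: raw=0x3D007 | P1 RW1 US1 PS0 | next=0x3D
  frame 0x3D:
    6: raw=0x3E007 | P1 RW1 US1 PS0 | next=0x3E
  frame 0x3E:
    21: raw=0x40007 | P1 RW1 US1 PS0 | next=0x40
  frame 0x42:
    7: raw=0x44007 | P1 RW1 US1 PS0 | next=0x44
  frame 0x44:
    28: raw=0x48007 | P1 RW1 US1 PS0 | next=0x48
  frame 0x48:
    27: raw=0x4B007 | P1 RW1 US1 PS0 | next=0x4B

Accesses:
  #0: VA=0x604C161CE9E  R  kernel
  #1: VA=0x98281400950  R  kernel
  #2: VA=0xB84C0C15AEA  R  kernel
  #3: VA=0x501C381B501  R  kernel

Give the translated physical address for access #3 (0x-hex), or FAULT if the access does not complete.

Per-access translation:
#0 VA=0x604C161CE9E (r,kernel):
  [0] read 0x2A idx=12: raw=0x2E007 flags P=1 W=1 U=1 S=0
  [1] read 0x2E idx=19: raw=0x31007 flags P=1 W=1 U=1 S=0
  [2] read 0x31 idx=11: raw=0x32007 flags P=1 W=1 U=1 S=0
  [3] read 0x32 idx=28: raw=0x34007 flags P=1 W=1 U=1 S=0
  → PA=0x34E9E  (4 entries read)
#1 VA=0x98281400950 (r,kernel):
  [0] read 0x2A idx=19: raw=0x36007 flags P=1 W=1 U=1 S=0
  [1] read 0x36 idx=10: raw=0x37007 flags P=1 W=1 U=1 S=0
  [2] read 0x37 idx=10: raw=0x7A000 flags P=0 W=0 U=0 S=0
  → PAGE_NOT_PRESENT  (3 entries read)
#2 VA=0xB84C0C15AEA (r,kernel):
  [0] read 0x2A idx=23: raw=0x3B007 flags P=1 W=1 U=1 S=0
  [1] read 0x3B idx=19: raw=0x3D007 flags P=1 W=1 U=1 S=0
  [2] read 0x3D idx=6: raw=0x3E007 flags P=1 W=1 U=1 S=0
  [3] read 0x3E idx=21: raw=0x40007 flags P=1 W=1 U=1 S=0
  → PA=0x40AEA  (4 entries read)
#3 VA=0x501C381B501 (r,kernel):
  [0] read 0x2A idx=10: raw=0x42007 flags P=1 W=1 U=1 S=0
  [1] read 0x42 idx=7: raw=0x44007 flags P=1 W=1 U=1 S=0
  [2] read 0x44 idx=28: raw=0x48007 flags P=1 W=1 U=1 S=0
  [3] read 0x48 idx=27: raw=0x4B007 flags P=1 W=1 U=1 S=0
  → PA=0x4B501  (4 entries read)

Access #3 PA: 0x4B501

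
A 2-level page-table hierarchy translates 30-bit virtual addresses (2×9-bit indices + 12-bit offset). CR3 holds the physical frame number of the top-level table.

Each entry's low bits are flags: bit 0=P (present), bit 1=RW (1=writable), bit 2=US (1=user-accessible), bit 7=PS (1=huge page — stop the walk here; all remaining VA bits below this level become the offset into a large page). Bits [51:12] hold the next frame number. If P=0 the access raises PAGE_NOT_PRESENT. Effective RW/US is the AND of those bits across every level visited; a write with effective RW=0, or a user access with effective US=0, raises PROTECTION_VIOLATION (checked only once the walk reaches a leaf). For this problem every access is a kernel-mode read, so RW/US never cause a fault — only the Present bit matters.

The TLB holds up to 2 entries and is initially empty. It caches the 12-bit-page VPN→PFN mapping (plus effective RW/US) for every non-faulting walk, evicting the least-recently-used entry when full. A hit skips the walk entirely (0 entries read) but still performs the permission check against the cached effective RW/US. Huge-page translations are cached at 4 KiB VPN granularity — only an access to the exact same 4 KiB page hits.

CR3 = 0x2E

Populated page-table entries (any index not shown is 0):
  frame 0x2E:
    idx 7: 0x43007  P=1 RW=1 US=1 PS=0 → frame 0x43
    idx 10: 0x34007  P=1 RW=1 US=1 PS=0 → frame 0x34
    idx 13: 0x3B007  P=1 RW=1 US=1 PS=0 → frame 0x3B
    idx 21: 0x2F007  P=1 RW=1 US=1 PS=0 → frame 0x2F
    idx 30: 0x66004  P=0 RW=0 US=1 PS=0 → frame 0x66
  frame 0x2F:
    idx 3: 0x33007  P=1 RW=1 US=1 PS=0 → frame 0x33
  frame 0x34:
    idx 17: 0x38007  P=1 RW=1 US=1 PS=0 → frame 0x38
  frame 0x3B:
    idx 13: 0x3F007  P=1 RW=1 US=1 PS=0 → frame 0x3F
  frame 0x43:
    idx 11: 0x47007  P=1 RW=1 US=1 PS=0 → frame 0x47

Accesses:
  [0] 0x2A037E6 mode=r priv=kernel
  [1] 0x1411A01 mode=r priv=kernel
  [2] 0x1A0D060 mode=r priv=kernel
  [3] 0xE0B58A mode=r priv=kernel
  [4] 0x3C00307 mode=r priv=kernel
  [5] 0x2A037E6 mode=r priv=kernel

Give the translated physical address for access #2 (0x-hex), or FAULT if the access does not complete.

Trace:
#0 VA=0x2A037E6 (r,kernel):
  [0] read 0x2E idx=21: raw=0x2F007 flags P=1 W=1 U=1 S=0
  [1] read 0x2F idx=3: raw=0x33007 flags P=1 W=1 U=1 S=0
  ⇒ phys 0x337E6  [2 reads]
#1 VA=0x1411A01 (r,kernel):
  [0] read 0x2E idx=10: raw=0x34007 flags P=1 W=1 U=1 S=0
  [1] read 0x34 idx=17: raw=0x38007 flags P=1 W=1 U=1 S=0
  ⇒ phys 0x38A01  [2 reads]
#2 VA=0x1A0D060 (r,kernel):
  [0] read 0x2E idx=13: raw=0x3B007 flags P=1 W=1 U=1 S=0
  [1] read 0x3B idx=13: raw=0x3F007 flags P=1 W=1 U=1 S=0
  ⇒ phys 0x3F060  [2 reads]
#3 VA=0xE0B58A (r,kernel):
  [0] read 0x2E idx=7: raw=0x43007 flags P=1 W=1 U=1 S=0
  [1] read 0x43 idx=11: raw=0x47007 flags P=1 W=1 U=1 S=0
  ⇒ phys 0x4758A  [2 reads]
#4 VA=0x3C00307 (r,kernel):
  [0] read 0x2E idx=30: raw=0x66004 flags P=0 W=0 U=1 S=0
  ✗ PAGE_NOT_PRESENT  [1 reads]
#5 VA=0x2A037E6 (r,kernel):
  [0] read 0x2E idx=21: raw=0x2F007 flags P=1 W=1 U=1 S=0
  [1] read 0x2F idx=3: raw=0x33007 flags P=1 W=1 U=1 S=0
  ⇒ phys 0x337E6  [2 reads]

Access #2 PA: 0x3F060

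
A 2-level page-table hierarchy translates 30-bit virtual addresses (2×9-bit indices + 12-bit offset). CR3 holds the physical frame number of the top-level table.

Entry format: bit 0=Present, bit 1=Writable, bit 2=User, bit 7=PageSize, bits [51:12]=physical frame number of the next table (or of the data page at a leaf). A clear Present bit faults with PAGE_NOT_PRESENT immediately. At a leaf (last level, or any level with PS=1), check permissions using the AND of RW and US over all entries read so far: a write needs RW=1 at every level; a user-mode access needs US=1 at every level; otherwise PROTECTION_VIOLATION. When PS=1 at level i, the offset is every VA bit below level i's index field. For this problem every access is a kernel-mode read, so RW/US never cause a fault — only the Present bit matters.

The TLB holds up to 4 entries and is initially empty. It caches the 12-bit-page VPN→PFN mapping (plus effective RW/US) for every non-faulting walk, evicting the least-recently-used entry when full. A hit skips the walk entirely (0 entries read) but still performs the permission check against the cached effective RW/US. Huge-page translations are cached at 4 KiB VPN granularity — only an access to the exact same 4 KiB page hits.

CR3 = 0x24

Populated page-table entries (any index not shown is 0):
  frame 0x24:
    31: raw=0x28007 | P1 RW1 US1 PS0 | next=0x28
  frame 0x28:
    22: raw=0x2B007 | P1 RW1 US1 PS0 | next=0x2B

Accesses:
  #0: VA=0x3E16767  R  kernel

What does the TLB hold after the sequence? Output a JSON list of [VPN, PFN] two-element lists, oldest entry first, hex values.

Per-access translation:
#0 VA=0x3E16767 (r,kernel):
  lvl0: tbl 0x24, slot 31 ⇒ 0x28007 (P1/RW1/US1/PS0)
  lvl1: tbl 0x28, slot 22 ⇒ 0x2B007 (P1/RW1/US1/PS0)
  ✓ 0x2B767  — 2 lookups

TLB: [["0x3E16", "0x2B"]]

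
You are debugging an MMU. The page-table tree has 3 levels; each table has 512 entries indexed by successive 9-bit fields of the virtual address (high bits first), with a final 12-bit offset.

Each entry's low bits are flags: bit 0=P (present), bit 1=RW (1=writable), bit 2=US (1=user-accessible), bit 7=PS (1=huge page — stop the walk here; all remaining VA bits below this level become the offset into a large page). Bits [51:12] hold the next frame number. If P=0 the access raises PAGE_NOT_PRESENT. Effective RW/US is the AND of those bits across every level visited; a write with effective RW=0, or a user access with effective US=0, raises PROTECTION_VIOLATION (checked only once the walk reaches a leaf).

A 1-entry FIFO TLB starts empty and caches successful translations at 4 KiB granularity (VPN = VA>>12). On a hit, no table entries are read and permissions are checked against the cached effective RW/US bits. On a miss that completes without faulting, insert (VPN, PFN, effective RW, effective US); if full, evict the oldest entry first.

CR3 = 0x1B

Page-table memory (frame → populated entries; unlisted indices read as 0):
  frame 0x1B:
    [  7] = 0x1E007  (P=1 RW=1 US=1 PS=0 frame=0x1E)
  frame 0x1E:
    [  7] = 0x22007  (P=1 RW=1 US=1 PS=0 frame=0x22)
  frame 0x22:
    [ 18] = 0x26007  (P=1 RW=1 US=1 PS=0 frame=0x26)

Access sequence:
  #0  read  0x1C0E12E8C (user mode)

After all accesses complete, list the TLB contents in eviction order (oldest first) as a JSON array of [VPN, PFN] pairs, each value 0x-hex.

Trace:
#0 VA=0x1C0E12E8C (r,user):
  L0 @0x1B[7] → 0x1E007  P=1,RW=1,US=1,PS=0
  L1 @0x1E[7] → 0x22007  P=1,RW=1,US=1,PS=0
  L2 @0x22[18] → 0x26007  P=1,RW=1,US=1,PS=0
  ⇒ phys 0x26E8C  [3 reads]

TLB: [["0x1C0E12", "0x26"]]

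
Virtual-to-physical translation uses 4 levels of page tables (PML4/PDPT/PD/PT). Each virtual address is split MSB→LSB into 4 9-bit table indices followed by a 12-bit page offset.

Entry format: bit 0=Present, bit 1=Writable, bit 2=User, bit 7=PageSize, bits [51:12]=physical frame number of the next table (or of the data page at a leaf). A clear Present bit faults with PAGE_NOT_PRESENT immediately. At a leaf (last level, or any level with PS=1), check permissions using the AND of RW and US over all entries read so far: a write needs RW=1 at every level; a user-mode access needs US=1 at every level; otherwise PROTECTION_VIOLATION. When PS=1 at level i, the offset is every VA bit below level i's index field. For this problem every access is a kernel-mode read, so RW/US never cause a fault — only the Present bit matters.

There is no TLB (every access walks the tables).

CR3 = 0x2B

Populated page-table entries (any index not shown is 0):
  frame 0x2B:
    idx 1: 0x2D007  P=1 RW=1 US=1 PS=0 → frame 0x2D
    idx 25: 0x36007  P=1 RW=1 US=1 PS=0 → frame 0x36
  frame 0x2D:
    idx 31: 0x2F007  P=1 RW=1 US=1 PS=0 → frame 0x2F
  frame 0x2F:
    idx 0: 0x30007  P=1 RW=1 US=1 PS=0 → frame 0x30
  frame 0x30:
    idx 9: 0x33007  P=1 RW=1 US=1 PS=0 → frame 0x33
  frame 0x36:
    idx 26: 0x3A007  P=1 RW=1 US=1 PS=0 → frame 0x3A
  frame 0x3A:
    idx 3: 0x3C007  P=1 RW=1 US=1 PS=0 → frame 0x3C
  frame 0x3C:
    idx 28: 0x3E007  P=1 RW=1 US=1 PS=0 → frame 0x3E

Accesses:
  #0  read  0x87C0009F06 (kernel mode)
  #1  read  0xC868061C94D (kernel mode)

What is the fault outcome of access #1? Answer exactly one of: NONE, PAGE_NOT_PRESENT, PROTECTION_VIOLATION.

Walk each access:
#0 VA=0x87C0009F06 (r,kernel):
  L0 @0x2B[1] → 0x2D007  P=1,RW=1,US=1,PS=0
  L1 @0x2D[31] → 0x2F007  P=1,RW=1,US=1,PS=0
  L2 @0x2F[0] → 0x30007  P=1,RW=1,US=1,PS=0
  L3 @0x30[9] → 0x33007  P=1,RW=1,US=1,PS=0
  ⇒ phys 0x33F06  [4 reads]
#1 VA=0xC868061C94D (r,kernel):
  L0 @0x2B[25] → 0x36007  P=1,RW=1,US=1,PS=0
  L1 @0x36[26] → 0x3A007  P=1,RW=1,US=1,PS=0
  L2 @0x3A[3] → 0x3C007  P=1,RW=1,US=1,PS=0
  L3 @0x3C[28] → 0x3E007  P=1,RW=1,US=1,PS=0
  ⇒ phys 0x3E94D  [4 reads]

Access #1 fault: NONE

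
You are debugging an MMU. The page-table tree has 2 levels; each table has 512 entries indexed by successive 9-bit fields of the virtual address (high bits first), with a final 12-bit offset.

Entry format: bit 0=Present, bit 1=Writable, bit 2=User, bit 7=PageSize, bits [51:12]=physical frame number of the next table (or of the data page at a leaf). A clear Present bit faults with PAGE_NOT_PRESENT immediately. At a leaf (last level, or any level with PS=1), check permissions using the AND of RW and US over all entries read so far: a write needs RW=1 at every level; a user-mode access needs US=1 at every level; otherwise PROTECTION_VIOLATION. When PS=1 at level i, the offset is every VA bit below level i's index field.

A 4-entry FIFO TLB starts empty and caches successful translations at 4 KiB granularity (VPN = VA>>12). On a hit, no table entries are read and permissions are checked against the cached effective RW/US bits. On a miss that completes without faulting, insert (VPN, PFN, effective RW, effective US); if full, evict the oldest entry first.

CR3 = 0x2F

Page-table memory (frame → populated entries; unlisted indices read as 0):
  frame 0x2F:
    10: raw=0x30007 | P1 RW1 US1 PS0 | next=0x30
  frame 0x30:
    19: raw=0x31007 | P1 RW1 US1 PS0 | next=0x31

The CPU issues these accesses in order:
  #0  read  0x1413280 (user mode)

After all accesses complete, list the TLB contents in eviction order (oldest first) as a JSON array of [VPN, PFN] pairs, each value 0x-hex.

Per-access translation:
#0 VA=0x1413280 (r,user):
  L0 @0x2F[10] → 0x30007  P=1,RW=1,US=1,PS=0
  L1 @0x30[19] → 0x31007  P=1,RW=1,US=1,PS=0
  ✓ 0x31280  — 2 lookups

TLB: [["0x1413", "0x31"]]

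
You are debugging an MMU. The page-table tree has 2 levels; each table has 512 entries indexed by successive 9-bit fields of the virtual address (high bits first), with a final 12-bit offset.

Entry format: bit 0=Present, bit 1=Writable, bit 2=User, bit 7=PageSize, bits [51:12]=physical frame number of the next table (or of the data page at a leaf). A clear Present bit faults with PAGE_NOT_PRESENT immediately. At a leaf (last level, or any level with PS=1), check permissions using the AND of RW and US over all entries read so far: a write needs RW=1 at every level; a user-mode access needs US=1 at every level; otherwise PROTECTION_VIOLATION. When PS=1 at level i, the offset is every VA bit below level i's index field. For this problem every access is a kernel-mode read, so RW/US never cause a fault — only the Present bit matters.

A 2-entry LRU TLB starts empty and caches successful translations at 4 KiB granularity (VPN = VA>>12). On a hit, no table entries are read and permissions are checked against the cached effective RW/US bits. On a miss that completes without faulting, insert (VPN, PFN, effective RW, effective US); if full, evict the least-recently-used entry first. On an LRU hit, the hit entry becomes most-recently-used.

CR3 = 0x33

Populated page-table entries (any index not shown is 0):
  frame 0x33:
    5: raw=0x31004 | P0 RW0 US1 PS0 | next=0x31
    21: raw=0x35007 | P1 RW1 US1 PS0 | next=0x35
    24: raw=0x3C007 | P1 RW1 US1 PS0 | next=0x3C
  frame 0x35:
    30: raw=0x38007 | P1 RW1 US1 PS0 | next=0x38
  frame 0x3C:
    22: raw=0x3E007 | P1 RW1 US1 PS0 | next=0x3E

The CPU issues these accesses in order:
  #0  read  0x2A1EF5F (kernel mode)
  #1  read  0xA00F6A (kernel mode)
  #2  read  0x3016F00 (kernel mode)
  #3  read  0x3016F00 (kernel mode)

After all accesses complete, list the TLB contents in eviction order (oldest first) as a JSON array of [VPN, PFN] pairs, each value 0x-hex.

Walk each access:
#0 VA=0x2A1EF5F (r,kernel):
  L0: frame=0x33 idx=21 entry=0x35007 [P=1 RW=1 US=1 PS=0]
  L1: frame=0x35 idx=30 entry=0x38007 [P=1 RW=1 US=1 PS=0]
  → PA=0x38F5F  (2 entries read)
#1 VA=0xA00F6A (r,kernel):
  L0: frame=0x33 idx=5 entry=0x31004 [P=0 RW=0 US=1 PS=0]
  ✗ PAGE_NOT_PRESENT  [1 reads]
#2 VA=0x3016F00 (r,kernel):
  L0: frame=0x33 idx=24 entry=0x3C007 [P=1 RW=1 US=1 PS=0]
  L1: frame=0x3C idx=22 entry=0x3E007 [P=1 RW=1 US=1 PS=0]
  → PA=0x3EF00  (2 entries read)
#3 VA=0x3016F00 (r,kernel):
  TLB hit vpn=0x3016 → PA=0x3EF00

TLB: [["0x2A1E", "0x38"], ["0x3016", "0x3E"]]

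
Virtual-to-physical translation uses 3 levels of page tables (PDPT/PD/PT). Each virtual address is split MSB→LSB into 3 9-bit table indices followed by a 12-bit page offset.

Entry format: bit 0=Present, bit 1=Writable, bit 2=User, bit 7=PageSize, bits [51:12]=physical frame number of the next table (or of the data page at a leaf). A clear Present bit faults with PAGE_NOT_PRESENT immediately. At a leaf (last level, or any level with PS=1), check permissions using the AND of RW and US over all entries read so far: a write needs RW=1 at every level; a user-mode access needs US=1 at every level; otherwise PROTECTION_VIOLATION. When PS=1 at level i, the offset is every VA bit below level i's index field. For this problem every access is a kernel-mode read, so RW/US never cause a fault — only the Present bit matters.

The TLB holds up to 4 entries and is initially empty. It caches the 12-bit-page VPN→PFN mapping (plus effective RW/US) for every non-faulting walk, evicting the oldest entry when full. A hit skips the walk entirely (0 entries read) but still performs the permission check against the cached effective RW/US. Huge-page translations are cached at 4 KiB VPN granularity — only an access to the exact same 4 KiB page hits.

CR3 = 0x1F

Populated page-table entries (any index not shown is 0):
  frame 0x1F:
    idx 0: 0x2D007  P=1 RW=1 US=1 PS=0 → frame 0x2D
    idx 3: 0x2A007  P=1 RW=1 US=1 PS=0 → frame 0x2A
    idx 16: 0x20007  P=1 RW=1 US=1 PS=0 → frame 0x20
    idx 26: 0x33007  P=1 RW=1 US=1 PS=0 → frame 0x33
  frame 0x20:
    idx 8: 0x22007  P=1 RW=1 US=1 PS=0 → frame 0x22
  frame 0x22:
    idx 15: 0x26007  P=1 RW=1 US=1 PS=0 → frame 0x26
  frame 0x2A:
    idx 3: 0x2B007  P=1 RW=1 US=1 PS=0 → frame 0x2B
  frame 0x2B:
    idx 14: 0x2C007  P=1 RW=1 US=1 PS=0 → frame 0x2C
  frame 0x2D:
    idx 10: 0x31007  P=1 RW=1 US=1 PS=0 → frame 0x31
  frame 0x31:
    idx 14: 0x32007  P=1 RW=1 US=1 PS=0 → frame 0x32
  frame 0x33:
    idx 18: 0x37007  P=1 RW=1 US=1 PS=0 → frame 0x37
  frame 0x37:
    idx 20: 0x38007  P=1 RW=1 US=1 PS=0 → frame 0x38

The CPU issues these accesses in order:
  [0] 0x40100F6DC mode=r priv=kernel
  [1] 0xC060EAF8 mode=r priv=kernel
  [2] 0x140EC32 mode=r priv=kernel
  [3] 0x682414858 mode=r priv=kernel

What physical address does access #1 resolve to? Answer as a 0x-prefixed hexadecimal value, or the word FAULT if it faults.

Walk each access:
#0 VA=0x40100F6DC (r,kernel):
  L0 @0x1F[16] → 0x20007  P=1,RW=1,US=1,PS=0
  L1 @0x20[8] → 0x22007  P=1,RW=1,US=1,PS=0
  L2 @0x22[15] → 0x26007  P=1,RW=1,US=1,PS=0
  → PA=0x266DC  (3 entries read)
#1 VA=0xC060EAF8 (r,kernel):
  L0 @0x1F[3] → 0x2A007  P=1,RW=1,US=1,PS=0
  L1 @0x2A[3] → 0x2B007  P=1,RW=1,US=1,PS=0
  L2 @0x2B[14] → 0x2C007  P=1,RW=1,US=1,PS=0
  → PA=0x2CAF8  (3 entries read)
#2 VA=0x140EC32 (r,kernel):
  L0 @0x1F[0] → 0x2D007  P=1,RW=1,US=1,PS=0
  L1 @0x2D[10] → 0x31007  P=1,RW=1,US=1,PS=0
  L2 @0x31[14] → 0x32007  P=1,RW=1,US=1,PS=0
  → PA=0x32C32  (3 entries read)
#3 VA=0x682414858 (r,kernel):
  L0 @0x1F[26] → 0x33007  P=1,RW=1,US=1,PS=0
  L1 @0x33[18] → 0x37007  P=1,RW=1,US=1,PS=0
  L2 @0x37[20] → 0x38007  P=1,RW=1,US=1,PS=0
  → PA=0x38858  (3 entries read)

Access #1 PA: 0x2CAF8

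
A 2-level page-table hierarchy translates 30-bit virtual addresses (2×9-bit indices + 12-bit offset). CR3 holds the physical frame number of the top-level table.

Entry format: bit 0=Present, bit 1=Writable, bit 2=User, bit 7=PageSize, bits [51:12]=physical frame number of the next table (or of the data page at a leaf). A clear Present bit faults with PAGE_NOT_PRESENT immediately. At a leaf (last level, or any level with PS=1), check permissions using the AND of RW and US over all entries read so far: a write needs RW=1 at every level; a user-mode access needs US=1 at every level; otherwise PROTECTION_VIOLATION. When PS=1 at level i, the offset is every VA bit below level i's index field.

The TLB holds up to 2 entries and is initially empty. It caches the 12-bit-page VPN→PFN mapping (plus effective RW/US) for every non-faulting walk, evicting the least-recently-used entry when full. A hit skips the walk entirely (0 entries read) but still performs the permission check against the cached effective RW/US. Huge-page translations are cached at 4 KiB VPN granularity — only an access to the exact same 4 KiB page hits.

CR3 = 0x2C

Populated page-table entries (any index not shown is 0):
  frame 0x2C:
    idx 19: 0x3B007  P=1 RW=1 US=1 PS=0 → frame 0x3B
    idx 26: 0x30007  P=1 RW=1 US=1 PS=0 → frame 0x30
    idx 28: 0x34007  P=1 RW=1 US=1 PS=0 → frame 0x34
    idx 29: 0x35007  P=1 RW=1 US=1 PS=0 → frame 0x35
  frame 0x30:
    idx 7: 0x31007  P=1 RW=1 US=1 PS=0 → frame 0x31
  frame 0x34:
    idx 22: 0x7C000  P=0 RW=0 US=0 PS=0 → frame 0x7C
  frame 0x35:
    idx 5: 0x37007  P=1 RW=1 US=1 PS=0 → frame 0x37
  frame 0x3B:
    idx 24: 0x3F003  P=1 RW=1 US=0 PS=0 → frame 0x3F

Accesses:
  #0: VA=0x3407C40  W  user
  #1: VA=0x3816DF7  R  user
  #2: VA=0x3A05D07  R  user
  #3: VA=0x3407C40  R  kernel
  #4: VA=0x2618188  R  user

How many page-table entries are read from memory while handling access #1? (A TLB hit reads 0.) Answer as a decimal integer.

Trace:
#0 VA=0x3407C40 (w,user):
  L0 @0x2C[26] → 0x30007  P=1,RW=1,US=1,PS=0
  L1 @0x30[7] → 0x31007  P=1,RW=1,US=1,PS=0
  ✓ 0x31C40  — 2 lookups
#1 VA=0x3816DF7 (r,user):
  L0 @0x2C[28] → 0x34007  P=1,RW=1,US=1,PS=0
  L1 @0x34[22] → 0x7C000  P=0,RW=0,US=0,PS=0
  ⇒ fault: PAGE_NOT_PRESENT  — 2 lookups
#2 VA=0x3A05D07 (r,user):
  L0 @0x2C[29] → 0x35007  P=1,RW=1,US=1,PS=0
  L1 @0x35[5] → 0x37007  P=1,RW=1,US=1,PS=0
  ✓ 0x37D07  — 2 lookups
#3 VA=0x3407C40 (r,kernel):
  TLB hit vpn=0x3407 → PA=0x31C40
#4 VA=0x2618188 (r,user):
  L0 @0x2C[19] → 0x3B007  P=1,RW=1,US=1,PS=0
  L1 @0x3B[24] → 0x3F003  P=1,RW=1,US=0,PS=0
  ⇒ fault: PROTECTION_VIOLATION  — 2 lookups

Entries read for #1: 2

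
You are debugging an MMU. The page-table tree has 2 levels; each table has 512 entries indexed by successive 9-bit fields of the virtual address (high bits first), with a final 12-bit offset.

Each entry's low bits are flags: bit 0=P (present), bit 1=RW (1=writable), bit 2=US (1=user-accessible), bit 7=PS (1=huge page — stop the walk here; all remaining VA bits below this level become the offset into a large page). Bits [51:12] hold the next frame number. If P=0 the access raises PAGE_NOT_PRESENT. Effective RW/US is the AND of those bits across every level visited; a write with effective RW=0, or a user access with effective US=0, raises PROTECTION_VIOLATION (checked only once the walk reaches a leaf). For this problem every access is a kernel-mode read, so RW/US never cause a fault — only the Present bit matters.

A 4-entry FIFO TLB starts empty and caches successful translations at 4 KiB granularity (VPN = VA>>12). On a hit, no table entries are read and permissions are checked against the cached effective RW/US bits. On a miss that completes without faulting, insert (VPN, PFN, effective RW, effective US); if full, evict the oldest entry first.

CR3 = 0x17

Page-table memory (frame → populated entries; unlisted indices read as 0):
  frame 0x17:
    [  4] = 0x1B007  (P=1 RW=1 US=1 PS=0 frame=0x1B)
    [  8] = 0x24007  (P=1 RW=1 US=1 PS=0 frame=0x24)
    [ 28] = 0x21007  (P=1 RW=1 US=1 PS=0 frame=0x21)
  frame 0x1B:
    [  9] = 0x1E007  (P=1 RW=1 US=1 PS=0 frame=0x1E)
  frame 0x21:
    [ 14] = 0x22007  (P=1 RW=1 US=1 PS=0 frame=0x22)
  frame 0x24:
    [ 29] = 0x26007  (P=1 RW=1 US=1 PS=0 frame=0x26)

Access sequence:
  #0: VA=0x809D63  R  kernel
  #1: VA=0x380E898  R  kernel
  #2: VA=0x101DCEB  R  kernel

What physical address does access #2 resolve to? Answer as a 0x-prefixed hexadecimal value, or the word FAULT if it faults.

Walk each access:
#0 VA=0x809D63 (r,kernel):
  L0 @0x17[4] → 0x1B007  P=1,RW=1,US=1,PS=0
  L1 @0x1B[9] → 0x1E007  P=1,RW=1,US=1,PS=0
  ⇒ phys 0x1ED63  [2 reads]
#1 VA=0x380E898 (r,kernel):
  L0 @0x17[28] → 0x21007  P=1,RW=1,US=1,PS=0
  L1 @0x21[14] → 0x22007  P=1,RW=1,US=1,PS=0
  ⇒ phys 0x22898  [2 reads]
#2 VA=0x101DCEB (r,kernel):
  L0 @0x17[8] → 0x24007  P=1,RW=1,US=1,PS=0
  L1 @0x24[29] → 0x26007  P=1,RW=1,US=1,PS=0
  ⇒ phys 0x26CEB  [2 reads]

Access #2 PA: 0x26CEB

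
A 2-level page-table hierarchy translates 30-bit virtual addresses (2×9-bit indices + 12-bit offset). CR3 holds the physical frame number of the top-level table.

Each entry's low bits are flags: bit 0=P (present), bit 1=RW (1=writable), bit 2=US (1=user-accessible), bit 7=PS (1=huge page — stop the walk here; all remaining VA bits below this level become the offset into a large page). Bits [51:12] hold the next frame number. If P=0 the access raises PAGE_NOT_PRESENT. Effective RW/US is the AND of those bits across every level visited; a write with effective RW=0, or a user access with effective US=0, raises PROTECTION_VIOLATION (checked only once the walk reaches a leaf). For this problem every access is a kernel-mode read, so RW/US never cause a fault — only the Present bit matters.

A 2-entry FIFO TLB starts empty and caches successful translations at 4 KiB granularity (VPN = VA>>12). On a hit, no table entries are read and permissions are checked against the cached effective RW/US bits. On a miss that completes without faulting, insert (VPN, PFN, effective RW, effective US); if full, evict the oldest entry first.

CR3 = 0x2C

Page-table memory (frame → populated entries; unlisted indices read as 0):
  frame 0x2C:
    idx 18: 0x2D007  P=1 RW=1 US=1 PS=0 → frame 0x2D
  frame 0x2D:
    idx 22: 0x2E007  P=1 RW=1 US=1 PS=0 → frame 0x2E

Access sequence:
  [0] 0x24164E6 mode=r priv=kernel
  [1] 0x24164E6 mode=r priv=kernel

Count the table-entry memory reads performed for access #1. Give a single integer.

Per-access translation:
#0 VA=0x24164E6 (r,kernel):
  L0: frame=0x2C idx=18 entry=0x2D007 [P=1 RW=1 US=1 PS=0]
  L1: frame=0x2D idx=22 entry=0x2E007 [P=1 RW=1 US=1 PS=0]
  ✓ 0x2E4E6  — 2 lookups
#1 VA=0x24164E6 (r,kernel):
  TLB hit vpn=0x2416 → PA=0x2E4E6

Entries read for #1: 0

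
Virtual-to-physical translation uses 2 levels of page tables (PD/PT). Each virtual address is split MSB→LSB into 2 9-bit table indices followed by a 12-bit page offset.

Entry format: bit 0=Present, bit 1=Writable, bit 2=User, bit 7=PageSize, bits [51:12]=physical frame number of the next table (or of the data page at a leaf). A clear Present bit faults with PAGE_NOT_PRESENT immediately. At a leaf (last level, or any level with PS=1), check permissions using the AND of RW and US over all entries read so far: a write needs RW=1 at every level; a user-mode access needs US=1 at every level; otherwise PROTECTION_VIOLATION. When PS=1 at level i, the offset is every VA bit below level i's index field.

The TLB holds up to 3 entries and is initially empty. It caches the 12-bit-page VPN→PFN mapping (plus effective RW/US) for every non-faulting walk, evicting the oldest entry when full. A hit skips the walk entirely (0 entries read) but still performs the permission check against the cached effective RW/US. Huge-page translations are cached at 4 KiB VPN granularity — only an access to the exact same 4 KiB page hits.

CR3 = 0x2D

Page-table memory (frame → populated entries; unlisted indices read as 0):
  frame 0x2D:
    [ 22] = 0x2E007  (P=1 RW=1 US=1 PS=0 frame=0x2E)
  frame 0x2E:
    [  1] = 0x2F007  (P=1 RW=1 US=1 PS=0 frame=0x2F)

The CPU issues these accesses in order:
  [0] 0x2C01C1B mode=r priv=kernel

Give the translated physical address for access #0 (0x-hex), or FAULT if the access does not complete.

Walk each access:
#0 VA=0x2C01C1B (r,kernel):
  L0 @0x2D[22] → 0x2E007  P=1,RW=1,US=1,PS=0
  L1 @0x2E[1] → 0x2F007  P=1,RW=1,US=1,PS=0
  ⇒ phys 0x2FC1B  [2 reads]

Access #0 PA: 0x2FC1B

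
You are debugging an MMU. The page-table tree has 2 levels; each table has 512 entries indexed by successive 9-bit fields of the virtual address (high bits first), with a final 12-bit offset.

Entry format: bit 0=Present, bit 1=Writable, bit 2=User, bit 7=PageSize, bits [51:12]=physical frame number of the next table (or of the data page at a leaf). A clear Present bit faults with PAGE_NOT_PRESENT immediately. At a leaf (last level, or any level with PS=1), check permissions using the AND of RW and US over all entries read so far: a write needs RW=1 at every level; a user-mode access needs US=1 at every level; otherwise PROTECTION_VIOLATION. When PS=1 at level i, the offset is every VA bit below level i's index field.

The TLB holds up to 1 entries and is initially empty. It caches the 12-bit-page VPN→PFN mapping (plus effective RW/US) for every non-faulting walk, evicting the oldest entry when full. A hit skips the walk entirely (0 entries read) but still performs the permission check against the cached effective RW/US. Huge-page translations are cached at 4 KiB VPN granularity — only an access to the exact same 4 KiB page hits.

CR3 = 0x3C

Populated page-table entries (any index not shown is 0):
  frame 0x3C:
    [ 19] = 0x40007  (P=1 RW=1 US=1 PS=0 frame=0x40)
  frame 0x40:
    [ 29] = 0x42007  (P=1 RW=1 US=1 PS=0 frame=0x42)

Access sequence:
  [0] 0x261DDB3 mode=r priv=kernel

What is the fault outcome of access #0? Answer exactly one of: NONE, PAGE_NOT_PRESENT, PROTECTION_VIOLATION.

Per-access translation:
#0 VA=0x261DDB3 (r,kernel):
  lvl0: tbl 0x3C, slot 19 ⇒ 0x40007 (P1/RW1/US1/PS0)
  lvl1: tbl 0x40, slot 29 ⇒ 0x42007 (P1/RW1/US1/PS0)
  → PA=0x42DB3  (2 entries read)

Access #0 fault: NONE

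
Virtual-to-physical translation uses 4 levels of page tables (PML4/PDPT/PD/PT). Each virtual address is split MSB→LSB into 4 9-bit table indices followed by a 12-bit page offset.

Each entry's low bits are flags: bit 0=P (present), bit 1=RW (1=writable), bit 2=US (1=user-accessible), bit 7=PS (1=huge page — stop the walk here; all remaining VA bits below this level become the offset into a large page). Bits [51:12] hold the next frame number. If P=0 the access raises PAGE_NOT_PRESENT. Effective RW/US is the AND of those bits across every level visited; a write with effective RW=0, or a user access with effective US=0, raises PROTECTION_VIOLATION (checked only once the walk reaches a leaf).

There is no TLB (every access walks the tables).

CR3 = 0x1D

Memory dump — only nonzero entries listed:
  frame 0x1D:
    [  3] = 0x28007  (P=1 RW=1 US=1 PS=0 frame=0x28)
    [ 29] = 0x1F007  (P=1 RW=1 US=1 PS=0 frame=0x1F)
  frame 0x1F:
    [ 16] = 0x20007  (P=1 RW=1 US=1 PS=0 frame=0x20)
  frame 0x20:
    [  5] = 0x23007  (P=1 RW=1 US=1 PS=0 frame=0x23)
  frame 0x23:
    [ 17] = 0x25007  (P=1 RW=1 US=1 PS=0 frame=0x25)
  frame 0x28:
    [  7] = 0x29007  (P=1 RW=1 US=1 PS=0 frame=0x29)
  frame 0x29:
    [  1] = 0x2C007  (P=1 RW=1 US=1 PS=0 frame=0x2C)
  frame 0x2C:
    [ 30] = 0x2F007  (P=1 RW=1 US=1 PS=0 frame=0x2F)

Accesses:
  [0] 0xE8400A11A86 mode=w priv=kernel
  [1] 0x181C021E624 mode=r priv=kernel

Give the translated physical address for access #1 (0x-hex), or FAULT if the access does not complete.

Walk each access:
#0 VA=0xE8400A11A86 (w,kernel):
  lvl0: tbl 0x1D, slot 29 ⇒ 0x1F007 (P1/RW1/US1/PS0)
  lvl1: tbl 0x1F, slot 16 ⇒ 0x20007 (P1/RW1/US1/PS0)
  lvl2: tbl 0x20, slot 5 ⇒ 0x23007 (P1/RW1/US1/PS0)
  lvl3: tbl 0x23, slot 17 ⇒ 0x25007 (P1/RW1/US1/PS0)
  ✓ 0x25A86  — 4 lookups
#1 VA=0x181C021E624 (r,kernel):
  lvl0: tbl 0x1D, slot 3 ⇒ 0x28007 (P1/RW1/US1/PS0)
  lvl1: tbl 0x28, slot 7 ⇒ 0x29007 (P1/RW1/US1/PS0)
  lvl2: tbl 0x29, slot 1 ⇒ 0x2C007 (P1/RW1/US1/PS0)
  lvl3: tbl 0x2C, slot 30 ⇒ 0x2F007 (P1/RW1/US1/PS0)
  ✓ 0x2F624  — 4 lookups

Access #1 PA: 0x2F624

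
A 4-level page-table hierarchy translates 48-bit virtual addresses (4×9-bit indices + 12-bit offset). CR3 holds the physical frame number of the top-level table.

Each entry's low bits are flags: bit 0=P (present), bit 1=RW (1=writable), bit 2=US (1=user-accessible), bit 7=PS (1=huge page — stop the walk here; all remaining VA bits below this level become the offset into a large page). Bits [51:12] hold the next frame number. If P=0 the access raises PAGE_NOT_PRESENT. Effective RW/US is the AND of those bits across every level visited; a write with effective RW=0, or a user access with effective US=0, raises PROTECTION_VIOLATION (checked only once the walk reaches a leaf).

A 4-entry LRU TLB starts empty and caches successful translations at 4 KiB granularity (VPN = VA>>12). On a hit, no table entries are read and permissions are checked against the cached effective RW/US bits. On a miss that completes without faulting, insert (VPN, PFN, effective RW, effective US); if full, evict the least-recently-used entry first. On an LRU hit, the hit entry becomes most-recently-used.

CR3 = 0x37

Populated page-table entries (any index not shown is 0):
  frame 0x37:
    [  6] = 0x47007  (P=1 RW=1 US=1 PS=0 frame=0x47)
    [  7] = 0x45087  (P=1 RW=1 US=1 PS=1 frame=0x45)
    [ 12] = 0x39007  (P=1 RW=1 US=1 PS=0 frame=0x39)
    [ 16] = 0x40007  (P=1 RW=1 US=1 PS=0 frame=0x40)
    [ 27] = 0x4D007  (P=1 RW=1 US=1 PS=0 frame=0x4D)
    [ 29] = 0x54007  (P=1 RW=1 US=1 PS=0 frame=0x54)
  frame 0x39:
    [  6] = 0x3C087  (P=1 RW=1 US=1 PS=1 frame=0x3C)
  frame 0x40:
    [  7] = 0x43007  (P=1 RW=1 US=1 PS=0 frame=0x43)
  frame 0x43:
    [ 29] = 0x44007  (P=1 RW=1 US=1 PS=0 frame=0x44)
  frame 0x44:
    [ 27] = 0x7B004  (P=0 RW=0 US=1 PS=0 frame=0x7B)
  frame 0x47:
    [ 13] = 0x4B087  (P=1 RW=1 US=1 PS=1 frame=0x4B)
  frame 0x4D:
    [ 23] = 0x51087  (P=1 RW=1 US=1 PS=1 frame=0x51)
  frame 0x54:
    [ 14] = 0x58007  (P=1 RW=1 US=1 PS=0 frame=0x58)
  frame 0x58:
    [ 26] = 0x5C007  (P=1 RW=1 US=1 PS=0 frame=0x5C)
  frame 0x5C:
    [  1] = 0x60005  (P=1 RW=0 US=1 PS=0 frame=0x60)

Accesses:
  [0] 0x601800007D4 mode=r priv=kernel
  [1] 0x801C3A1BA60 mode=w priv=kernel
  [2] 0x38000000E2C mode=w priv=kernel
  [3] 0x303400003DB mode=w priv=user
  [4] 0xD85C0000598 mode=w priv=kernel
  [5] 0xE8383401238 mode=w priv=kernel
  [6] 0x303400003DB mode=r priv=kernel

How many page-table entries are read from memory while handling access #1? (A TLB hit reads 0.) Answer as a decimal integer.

Trace:
#0 VA=0x601800007D4 (r,kernel):
  L0: frame=0x37 idx=12 entry=0x39007 [P=1 RW=1 US=1 PS=0]
  L1: frame=0x39 idx=6 entry=0x3C087 [P=1 RW=1 US=1 PS=1]
  ⇒ phys 0x3C7D4 (huge @L1)  [2 reads]
#1 VA=0x801C3A1BA60 (w,kernel):
  L0: frame=0x37 idx=16 entry=0x40007 [P=1 RW=1 US=1 PS=0]
  L1: frame=0x40 idx=7 entry=0x43007 [P=1 RW=1 US=1 PS=0]
  L2: frame=0x43 idx=29 entry=0x44007 [P=1 RW=1 US=1 PS=0]
  L3: frame=0x44 idx=27 entry=0x7B004 [P=0 RW=0 US=1 PS=0]
  ✗ PAGE_NOT_PRESENT  [4 reads]
#2 VA=0x38000000E2C (w,kernel):
  L0: frame=0x37 idx=7 entry=0x45087 [P=1 RW=1 US=1 PS=1]
  ⇒ phys 0x45E2C (huge @L0)  [1 reads]
#3 VA=0x303400003DB (w,user):
  L0: frame=0x37 idx=6 entry=0x47007 [P=1 RW=1 US=1 PS=0]
  L1: frame=0x47 idx=13 entry=0x4B087 [P=1 RW=1 US=1 PS=1]
  ⇒ phys 0x4B3DB (huge @L1)  [2 reads]
#4 VA=0xD85C0000598 (w,kernel):
  L0: frame=0x37 idx=27 entry=0x4D007 [P=1 RW=1 US=1 PS=0]
  L1: frame=0x4D idx=23 entry=0x51087 [P=1 RW=1 US=1 PS=1]
  ⇒ phys 0x51598 (huge @L1)  [2 reads]
#5 VA=0xE8383401238 (w,kernel):
  L0: frame=0x37 idx=29 entry=0x54007 [P=1 RW=1 US=1 PS=0]
  L1: frame=0x54 idx=14 entry=0x58007 [P=1 RW=1 US=1 PS=0]
  L2: frame=0x58 idx=26 entry=0x5C007 [P=1 RW=1 US=1 PS=0]
  L3: frame=0x5C idx=1 entry=0x60005 [P=1 RW=0 US=1 PS=0]
  ✗ PROTECTION_VIOLATION  [4 reads]
#6 VA=0x303400003DB (r,kernel):
  TLB hit vpn=0x30340000 → PA=0x4B3DB

Entries read for #1: 4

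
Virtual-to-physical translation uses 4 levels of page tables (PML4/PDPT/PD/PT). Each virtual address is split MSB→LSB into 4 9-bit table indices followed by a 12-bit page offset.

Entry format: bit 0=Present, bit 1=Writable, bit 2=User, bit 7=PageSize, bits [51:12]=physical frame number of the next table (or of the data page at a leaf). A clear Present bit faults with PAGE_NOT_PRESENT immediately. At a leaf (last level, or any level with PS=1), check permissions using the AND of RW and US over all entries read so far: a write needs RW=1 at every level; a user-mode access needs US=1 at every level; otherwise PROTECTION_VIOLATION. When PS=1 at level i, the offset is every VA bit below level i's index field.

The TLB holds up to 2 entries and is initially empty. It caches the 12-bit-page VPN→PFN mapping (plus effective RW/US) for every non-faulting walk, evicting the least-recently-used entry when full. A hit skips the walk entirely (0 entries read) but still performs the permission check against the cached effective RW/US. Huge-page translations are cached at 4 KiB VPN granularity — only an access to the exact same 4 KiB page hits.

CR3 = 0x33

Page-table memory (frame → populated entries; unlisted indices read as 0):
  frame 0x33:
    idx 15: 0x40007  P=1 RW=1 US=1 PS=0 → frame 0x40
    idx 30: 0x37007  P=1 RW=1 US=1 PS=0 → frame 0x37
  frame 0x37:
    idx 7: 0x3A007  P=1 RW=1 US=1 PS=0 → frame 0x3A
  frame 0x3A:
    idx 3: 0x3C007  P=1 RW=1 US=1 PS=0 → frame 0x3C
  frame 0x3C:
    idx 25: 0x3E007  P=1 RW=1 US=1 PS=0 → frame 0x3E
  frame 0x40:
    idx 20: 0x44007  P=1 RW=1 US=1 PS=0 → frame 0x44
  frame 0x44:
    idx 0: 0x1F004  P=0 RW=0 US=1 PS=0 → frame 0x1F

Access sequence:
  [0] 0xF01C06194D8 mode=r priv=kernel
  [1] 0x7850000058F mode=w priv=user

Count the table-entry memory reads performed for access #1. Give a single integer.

Per-access translation:
#0 VA=0xF01C06194D8 (r,kernel):
  [0] read 0x33 idx=30: raw=0x37007 flags P=1 W=1 U=1 S=0
  [1] read 0x37 idx=7: raw=0x3A007 flags P=1 W=1 U=1 S=0
  [2] read 0x3A idx=3: raw=0x3C007 flags P=1 W=1 U=1 S=0
  [3] read 0x3C idx=25: raw=0x3E007 flags P=1 W=1 U=1 S=0
  → PA=0x3E4D8  (4 entries read)
#1 VA=0x7850000058F (w,user):
  [0] read 0x33 idx=15: raw=0x40007 flags P=1 W=1 U=1 S=0
  [1] read 0x40 idx=20: raw=0x44007 flags P=1 W=1 U=1 S=0
  [2] read 0x44 idx=0: raw=0x1F004 flags P=0 W=0 U=1 S=0
  ✗ PAGE_NOT_PRESENT  [3 reads]

Entries read for #1: 3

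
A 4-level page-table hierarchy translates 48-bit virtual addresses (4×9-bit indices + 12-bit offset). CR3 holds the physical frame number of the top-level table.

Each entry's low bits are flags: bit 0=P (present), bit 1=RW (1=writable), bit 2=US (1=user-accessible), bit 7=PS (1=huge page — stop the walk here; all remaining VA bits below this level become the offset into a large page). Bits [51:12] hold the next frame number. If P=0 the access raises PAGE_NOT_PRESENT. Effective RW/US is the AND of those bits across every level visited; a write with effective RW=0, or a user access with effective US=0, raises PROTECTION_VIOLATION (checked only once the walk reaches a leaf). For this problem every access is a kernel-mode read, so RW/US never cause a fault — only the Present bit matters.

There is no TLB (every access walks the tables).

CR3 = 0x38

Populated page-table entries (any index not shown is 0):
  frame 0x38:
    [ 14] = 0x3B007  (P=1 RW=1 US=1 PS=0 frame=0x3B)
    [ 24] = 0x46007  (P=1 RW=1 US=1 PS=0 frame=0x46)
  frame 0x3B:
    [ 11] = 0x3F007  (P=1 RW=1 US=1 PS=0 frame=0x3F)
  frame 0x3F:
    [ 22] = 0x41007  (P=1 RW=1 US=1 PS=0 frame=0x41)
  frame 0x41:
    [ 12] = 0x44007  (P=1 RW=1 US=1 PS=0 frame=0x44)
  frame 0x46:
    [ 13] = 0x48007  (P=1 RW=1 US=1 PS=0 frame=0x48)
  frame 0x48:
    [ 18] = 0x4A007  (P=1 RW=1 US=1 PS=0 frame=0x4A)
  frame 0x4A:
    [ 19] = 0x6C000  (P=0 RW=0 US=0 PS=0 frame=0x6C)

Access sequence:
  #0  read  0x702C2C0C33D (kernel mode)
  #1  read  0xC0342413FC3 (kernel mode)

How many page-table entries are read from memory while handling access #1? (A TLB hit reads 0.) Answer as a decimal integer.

Trace:
#0 VA=0x702C2C0C33D (r,kernel):
  L0: frame=0x38 idx=14 entry=0x3B007 [P=1 RW=1 US=1 PS=0]
  L1: frame=0x3B idx=11 entry=0x3F007 [P=1 RW=1 US=1 PS=0]
  L2: frame=0x3F idx=22 entry=0x41007 [P=1 RW=1 US=1 PS=0]
  L3: frame=0x41 idx=12 entry=0x44007 [P=1 RW=1 US=1 PS=0]
  ✓ 0x4433D  — 4 lookups
#1 VA=0xC0342413FC3 (r,kernel):
  L0: frame=0x38 idx=24 entry=0x46007 [P=1 RW=1 US=1 PS=0]
  L1: frame=0x46 idx=13 entry=0x48007 [P=1 RW=1 US=1 PS=0]
  L2: frame=0x48 idx=18 entry=0x4A007 [P=1 RW=1 US=1 PS=0]
  L3: frame=0x4A idx=19 entry=0x6C000 [P=0 RW=0 US=0 PS=0]
  ⇒ fault: PAGE_NOT_PRESENT  — 4 lookups

Entries read for #1: 4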